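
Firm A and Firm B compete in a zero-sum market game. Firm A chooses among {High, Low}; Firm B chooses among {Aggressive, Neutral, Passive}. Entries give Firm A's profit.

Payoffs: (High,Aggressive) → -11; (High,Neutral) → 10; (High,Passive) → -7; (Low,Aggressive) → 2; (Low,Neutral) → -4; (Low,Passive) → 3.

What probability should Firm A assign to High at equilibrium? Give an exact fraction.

Row minima: High → -11, Low → -4; maximin = -4.
Column maxima: Aggressive → 2, Neutral → 10, Passive → 3; minimax = 2.
-4 ≠ 2, so there is no saddle point; optimal play is mixed.
Passive is strictly dominated by Aggressive (it gives Firm A strictly more in every row), so Firm B never plays it.
On the remaining 2×2 (High, Low vs Aggressive, Neutral):
Let Firm A play High with probability p. Expected payoff against Aggressive: (-11)p + 2(1−p) = −13p + 2; against Neutral: 10p + (-4)(1−p) = 14p − 4.
Setting these equal: −13p + 2 = 14p − 4 ⇒ −27p = -6 ⇒ p = 2/9, and the value is (-13)·(2/9) + 2 = -8/9.
For Firm B: with q = P(Aggressive), equating High's and Low's payoffs gives −21q + 10 = 6q − 4 ⇒ q = 14/27.

2/9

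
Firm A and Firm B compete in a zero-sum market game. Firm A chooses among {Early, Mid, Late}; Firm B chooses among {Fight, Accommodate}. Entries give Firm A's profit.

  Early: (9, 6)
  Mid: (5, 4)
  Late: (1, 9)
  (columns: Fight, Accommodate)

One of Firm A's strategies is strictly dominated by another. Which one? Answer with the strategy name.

Early gives a strictly higher payoff than Mid against every column: 9 > 5, 6 > 4.
So Mid is strictly dominated and Firm A never plays it.

Mid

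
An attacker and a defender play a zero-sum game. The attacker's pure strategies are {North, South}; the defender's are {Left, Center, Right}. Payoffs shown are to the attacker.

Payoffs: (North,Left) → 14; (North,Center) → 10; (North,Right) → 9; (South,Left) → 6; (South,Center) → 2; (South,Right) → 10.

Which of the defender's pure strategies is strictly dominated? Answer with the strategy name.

Left

Center holds the attacker's payoff strictly below Left in every row: 10 < 14, 2 < 6.
So Left is strictly dominated for the defender.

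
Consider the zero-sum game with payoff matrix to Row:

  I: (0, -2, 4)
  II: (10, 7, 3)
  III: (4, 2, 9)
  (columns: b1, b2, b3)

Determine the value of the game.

Row minima: I → -2, II → 3, III → 2; maximin = 3.
Column maxima: b1 → 10, b2 → 7, b3 → 9; minimax = 7.
3 ≠ 7, so there is no saddle point; optimal play is mixed.
I is strictly dominated by III, so Row never plays it.
b1 is strictly dominated by b2 (it gives Row strictly more in every row), so Column never plays it.
On the remaining 2×2 (II, III vs b2, b3):
Let Row play II with probability p. Expected payoff against b2: 7p + 2(1−p) = 5p + 2; against b3: 3p + 9(1−p) = −6p + 9.
Setting these equal: 5p + 2 = −6p + 9 ⇒ 11p = 7 ⇒ p = 7/11, and the value is (5)·(7/11) + 2 = 57/11.
For Column: with q = P(b2), equating II's and III's payoffs gives 4q + 3 = −7q + 9 ⇒ q = 6/11.

57/11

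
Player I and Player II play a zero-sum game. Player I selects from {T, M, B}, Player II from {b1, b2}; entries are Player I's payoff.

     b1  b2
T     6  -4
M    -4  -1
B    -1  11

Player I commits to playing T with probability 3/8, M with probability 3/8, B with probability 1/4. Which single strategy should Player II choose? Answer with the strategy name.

b1

If Player II plays b1, Player I's expected payoff is (3/8)·6 + (3/8)·(-4) + (1/4)·(-1) = 1/2.
If Player II plays b2, Player I's expected payoff is (3/8)·(-4) + (3/8)·(-1) + (1/4)·11 = 7/8.
Player II minimizes Player I's payoff; the smallest is 1/2, so the best response is b1.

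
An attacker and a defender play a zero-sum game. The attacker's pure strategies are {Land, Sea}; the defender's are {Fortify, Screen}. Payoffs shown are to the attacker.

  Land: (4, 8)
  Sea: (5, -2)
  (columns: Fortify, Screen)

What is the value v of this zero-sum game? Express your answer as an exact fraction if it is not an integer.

Row minima: Land → 4, Sea → -2; maximin = 4.
Column maxima: Fortify → 5, Screen → 8; minimax = 5.
4 ≠ 5, so there is no saddle point; optimal play is mixed.
Let the attacker play Land with probability p. Expected payoff against Fortify: 4p + 5(1−p) = −p + 5; against Screen: 8p + (-2)(1−p) = 10p − 2.
Setting these equal: −p + 5 = 10p − 2 ⇒ −11p = -7 ⇒ p = 7/11, and the value is (-1)·(7/11) + 5 = 48/11.
For the defender: with q = P(Fortify), equating Land's and Sea's payoffs gives −4q + 8 = 7q − 2 ⇒ q = 10/11.

48/11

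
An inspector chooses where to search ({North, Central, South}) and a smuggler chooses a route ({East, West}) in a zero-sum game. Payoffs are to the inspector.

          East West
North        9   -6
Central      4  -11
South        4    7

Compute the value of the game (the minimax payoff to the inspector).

29/6

Row minima: North → -6, Central → -11, South → 4; maximin = 4.
Column maxima: East → 9, West → 7; minimax = 7.
4 ≠ 7, so there is no saddle point; optimal play is mixed.
Central is strictly dominated by North, so the inspector never plays it.
On the remaining 2×2 (North, South vs East, West):
Let the inspector play North with probability p. Expected payoff against East: 9p + 4(1−p) = 5p + 4; against West: (-6)p + 7(1−p) = −13p + 7.
Setting these equal: 5p + 4 = −13p + 7 ⇒ 18p = 3 ⇒ p = 1/6, and the value is (5)·(1/6) + 4 = 29/6.
For the smuggler: with q = P(East), equating North's and South's payoffs gives 15q − 6 = −3q + 7 ⇒ q = 13/18.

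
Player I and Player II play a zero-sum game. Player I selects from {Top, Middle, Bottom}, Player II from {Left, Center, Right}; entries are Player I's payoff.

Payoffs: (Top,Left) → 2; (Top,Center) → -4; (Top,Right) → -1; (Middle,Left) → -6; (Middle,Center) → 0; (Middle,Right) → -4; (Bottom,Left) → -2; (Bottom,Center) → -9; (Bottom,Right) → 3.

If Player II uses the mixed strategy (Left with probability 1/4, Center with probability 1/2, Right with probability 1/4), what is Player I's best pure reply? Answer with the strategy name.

Top

Expected payoff of Top: (1/4)·2 + (1/2)·(-4) + (1/4)·(-1) = -7/4.
Expected payoff of Middle: (1/4)·(-6) + (1/2)·0 + (1/4)·(-4) = -5/2.
Expected payoff of Bottom: (1/4)·(-2) + (1/2)·(-9) + (1/4)·3 = -17/4.
The largest is -7/4, so Player I's best response is Top.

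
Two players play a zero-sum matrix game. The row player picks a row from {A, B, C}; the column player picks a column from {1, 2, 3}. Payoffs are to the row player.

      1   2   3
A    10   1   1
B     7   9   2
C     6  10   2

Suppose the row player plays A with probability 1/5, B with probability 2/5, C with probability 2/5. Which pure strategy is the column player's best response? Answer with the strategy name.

If the column player plays 1, the row player's expected payoff is (1/5)·10 + (2/5)·7 + (2/5)·6 = 36/5.
If the column player plays 2, the row player's expected payoff is (1/5)·1 + (2/5)·9 + (2/5)·10 = 39/5.
If the column player plays 3, the row player's expected payoff is (1/5)·1 + (2/5)·2 + (2/5)·2 = 9/5.
The column player minimizes the row player's payoff; the smallest is 9/5, so the best response is 3.

3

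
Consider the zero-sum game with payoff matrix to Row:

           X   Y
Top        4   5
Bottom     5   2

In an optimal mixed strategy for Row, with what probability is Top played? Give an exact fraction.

Row minima: Top → 4, Bottom → 2; maximin = 4.
Column maxima: X → 5, Y → 5; minimax = 5.
4 ≠ 5, so there is no saddle point; optimal play is mixed.
Let Row play Top with probability p. Expected payoff against X: 4p + 5(1−p) = −p + 5; against Y: 5p + 2(1−p) = 3p + 2.
Setting these equal: −p + 5 = 3p + 2 ⇒ −4p = -3 ⇒ p = 3/4, and the value is (-1)·(3/4) + 5 = 17/4.
For Column: with q = P(X), equating Top's and Bottom's payoffs gives −q + 5 = 3q + 2 ⇒ q = 3/4.

3/4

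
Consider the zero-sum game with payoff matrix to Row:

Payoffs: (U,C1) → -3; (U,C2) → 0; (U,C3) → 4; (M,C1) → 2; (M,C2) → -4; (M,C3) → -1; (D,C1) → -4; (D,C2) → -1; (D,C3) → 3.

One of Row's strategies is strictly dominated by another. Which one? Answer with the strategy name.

U gives a strictly higher payoff than D against every column: -3 > -4, 0 > -1, 4 > 3.
So D is strictly dominated and Row never plays it.

D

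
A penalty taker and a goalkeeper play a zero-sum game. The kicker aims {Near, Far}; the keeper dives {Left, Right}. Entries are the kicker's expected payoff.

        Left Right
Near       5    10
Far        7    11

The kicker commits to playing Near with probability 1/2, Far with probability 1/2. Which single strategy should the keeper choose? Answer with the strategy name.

Left

If the keeper plays Left, the kicker's expected payoff is (1/2)·5 + (1/2)·7 = 6.
If the keeper plays Right, the kicker's expected payoff is (1/2)·10 + (1/2)·11 = 21/2.
The keeper minimizes the kicker's payoff; the smallest is 6, so the best response is Left.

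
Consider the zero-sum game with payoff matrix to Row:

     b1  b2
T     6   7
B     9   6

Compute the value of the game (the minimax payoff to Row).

Row minima: T → 6, B → 6; maximin = 6.
Column maxima: b1 → 9, b2 → 7; minimax = 7.
6 ≠ 7, so there is no saddle point; optimal play is mixed.
Let Row play T with probability p. Expected payoff against b1: 6p + 9(1−p) = −3p + 9; against b2: 7p + 6(1−p) = p + 6.
Setting these equal: −3p + 9 = p + 6 ⇒ −4p = -3 ⇒ p = 3/4, and the value is (-3)·(3/4) + 9 = 27/4.
For Column: with q = P(b1), equating T's and B's payoffs gives −q + 7 = 3q + 6 ⇒ q = 1/4.

27/4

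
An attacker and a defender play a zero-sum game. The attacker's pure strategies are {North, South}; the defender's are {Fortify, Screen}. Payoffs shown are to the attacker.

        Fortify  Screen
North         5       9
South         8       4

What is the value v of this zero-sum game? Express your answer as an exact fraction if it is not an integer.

13/2

Row minima: North → 5, South → 4; maximin = 5.
Column maxima: Fortify → 8, Screen → 9; minimax = 8.
5 ≠ 8, so there is no saddle point; optimal play is mixed.
Let the attacker play North with probability p. Expected payoff against Fortify: 5p + 8(1−p) = −3p + 8; against Screen: 9p + 4(1−p) = 5p + 4.
Setting these equal: −3p + 8 = 5p + 4 ⇒ −8p = -4 ⇒ p = 1/2, and the value is (-3)·(1/2) + 8 = 13/2.
For the defender: with q = P(Fortify), equating North's and South's payoffs gives −4q + 9 = 4q + 4 ⇒ q = 5/8.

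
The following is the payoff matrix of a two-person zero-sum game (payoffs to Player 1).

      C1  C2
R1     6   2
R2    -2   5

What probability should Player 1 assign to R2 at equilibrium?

4/11

Row minima: R1 → 2, R2 → -2; maximin = 2.
Column maxima: C1 → 6, C2 → 5; minimax = 5.
2 ≠ 5, so there is no saddle point; optimal play is mixed.
Let Player 1 play R1 with probability p. Expected payoff against C1: 6p + (-2)(1−p) = 8p − 2; against C2: 2p + 5(1−p) = −3p + 5.
Setting these equal: 8p − 2 = −3p + 5 ⇒ 11p = 7 ⇒ p = 7/11, and the value is (8)·(7/11) − 2 = 34/11.
For Player 2: with q = P(C1), equating R1's and R2's payoffs gives 4q + 2 = −7q + 5 ⇒ q = 3/11.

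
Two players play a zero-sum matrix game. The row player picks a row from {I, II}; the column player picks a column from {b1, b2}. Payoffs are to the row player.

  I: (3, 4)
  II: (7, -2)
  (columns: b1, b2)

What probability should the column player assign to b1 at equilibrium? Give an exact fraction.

3/5

Row minima: I → 3, II → -2; maximin = 3.
Column maxima: b1 → 7, b2 → 4; minimax = 4.
3 ≠ 4, so there is no saddle point; optimal play is mixed.
Let the row player play I with probability p. Expected payoff against b1: 3p + 7(1−p) = −4p + 7; against b2: 4p + (-2)(1−p) = 6p − 2.
Setting these equal: −4p + 7 = 6p − 2 ⇒ −10p = -9 ⇒ p = 9/10, and the value is (-4)·(9/10) + 7 = 17/5.
For the column player: with q = P(b1), equating I's and II's payoffs gives −q + 4 = 9q − 2 ⇒ q = 3/5.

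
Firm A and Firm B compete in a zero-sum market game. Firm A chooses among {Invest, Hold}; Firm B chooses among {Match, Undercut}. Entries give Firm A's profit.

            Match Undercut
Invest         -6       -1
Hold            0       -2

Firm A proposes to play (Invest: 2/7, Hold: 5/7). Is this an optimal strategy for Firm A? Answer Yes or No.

Yes

Against Match this mix gives (2/7)·(-6) + (5/7)·0 = -12/7.
Against Undercut this mix gives (2/7)·(-1) + (5/7)·(-2) = -12/7.
All of Firm B's active replies (Match, Undercut) yield -12/7, and no column does worse for Firm A. The mix makes Firm B indifferent and guarantees -12/7, so it is optimal.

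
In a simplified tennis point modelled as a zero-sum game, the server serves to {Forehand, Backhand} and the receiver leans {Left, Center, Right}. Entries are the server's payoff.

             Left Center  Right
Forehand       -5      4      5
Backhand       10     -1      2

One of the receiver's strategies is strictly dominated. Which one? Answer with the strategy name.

Center holds the server's payoff strictly below Right in every row: 4 < 5, -1 < 2.
So Right is strictly dominated for the receiver.

Right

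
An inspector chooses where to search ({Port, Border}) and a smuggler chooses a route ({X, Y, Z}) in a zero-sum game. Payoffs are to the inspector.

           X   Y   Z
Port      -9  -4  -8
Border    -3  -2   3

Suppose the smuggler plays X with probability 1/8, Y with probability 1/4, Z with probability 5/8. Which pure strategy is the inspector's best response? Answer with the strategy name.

Border

Expected payoff of Port: (1/8)·(-9) + (1/4)·(-4) + (5/8)·(-8) = -57/8.
Expected payoff of Border: (1/8)·(-3) + (1/4)·(-2) + (5/8)·3 = 1.
The largest is 1, so the inspector's best response is Border.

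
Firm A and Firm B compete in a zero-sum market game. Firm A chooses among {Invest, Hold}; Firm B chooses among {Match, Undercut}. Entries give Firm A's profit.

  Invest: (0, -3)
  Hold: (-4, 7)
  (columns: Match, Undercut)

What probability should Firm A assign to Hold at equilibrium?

3/14

Row minima: Invest → -3, Hold → -4; maximin = -3.
Column maxima: Match → 0, Undercut → 7; minimax = 0.
-3 ≠ 0, so there is no saddle point; optimal play is mixed.
Let Firm A play Invest with probability p. Expected payoff against Match: 0p + (-4)(1−p) = 4p − 4; against Undercut: (-3)p + 7(1−p) = −10p + 7.
Setting these equal: 4p − 4 = −10p + 7 ⇒ 14p = 11 ⇒ p = 11/14, and the value is (4)·(11/14) − 4 = -6/7.
For Firm B: with q = P(Match), equating Invest's and Hold's payoffs gives 3q − 3 = −11q + 7 ⇒ q = 5/7.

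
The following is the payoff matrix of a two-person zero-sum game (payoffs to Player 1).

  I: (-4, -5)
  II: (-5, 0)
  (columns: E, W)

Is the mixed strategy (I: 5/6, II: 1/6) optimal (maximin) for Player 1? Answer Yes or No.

Yes

Against E this mix gives (5/6)·(-4) + (1/6)·(-5) = -25/6.
Against W this mix gives (5/6)·(-5) + (1/6)·0 = -25/6.
All of Player 2's active replies (E, W) yield -25/6, and no column does worse for Player 1. The mix makes Player 2 indifferent and guarantees -25/6, so it is optimal.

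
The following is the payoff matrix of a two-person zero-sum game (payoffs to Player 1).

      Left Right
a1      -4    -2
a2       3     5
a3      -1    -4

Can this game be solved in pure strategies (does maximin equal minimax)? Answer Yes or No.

Yes

Row minima: a1 → -4, a2 → 3, a3 → -4; maximin = 3.
Column maxima: Left → 3, Right → 5; minimax = 3.
maximin = minimax = 3, so a saddle point exists.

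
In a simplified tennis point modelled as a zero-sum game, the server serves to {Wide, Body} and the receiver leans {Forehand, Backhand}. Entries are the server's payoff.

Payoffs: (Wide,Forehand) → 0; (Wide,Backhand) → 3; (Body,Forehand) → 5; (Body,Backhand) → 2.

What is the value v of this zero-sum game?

5/2

Row minima: Wide → 0, Body → 2; maximin = 2.
Column maxima: Forehand → 5, Backhand → 3; minimax = 3.
2 ≠ 3, so there is no saddle point; optimal play is mixed.
Let the server play Wide with probability p. Expected payoff against Forehand: 0p + 5(1−p) = −5p + 5; against Backhand: 3p + 2(1−p) = p + 2.
Setting these equal: −5p + 5 = p + 2 ⇒ −6p = -3 ⇒ p = 1/2, and the value is (-5)·(1/2) + 5 = 5/2.
For the receiver: with q = P(Forehand), equating Wide's and Body's payoffs gives −3q + 3 = 3q + 2 ⇒ q = 1/6.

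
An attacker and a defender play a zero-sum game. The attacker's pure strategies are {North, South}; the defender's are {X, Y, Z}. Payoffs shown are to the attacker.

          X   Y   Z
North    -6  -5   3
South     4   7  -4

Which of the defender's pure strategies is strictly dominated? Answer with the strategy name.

Y

X holds the attacker's payoff strictly below Y in every row: -6 < -5, 4 < 7.
So Y is strictly dominated for the defender.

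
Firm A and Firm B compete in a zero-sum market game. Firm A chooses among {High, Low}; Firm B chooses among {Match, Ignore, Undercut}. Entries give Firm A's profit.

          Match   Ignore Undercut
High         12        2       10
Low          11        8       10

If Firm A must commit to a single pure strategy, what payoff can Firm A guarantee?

Row minima: High → 2, Low → 8.
The best of these is 8.

8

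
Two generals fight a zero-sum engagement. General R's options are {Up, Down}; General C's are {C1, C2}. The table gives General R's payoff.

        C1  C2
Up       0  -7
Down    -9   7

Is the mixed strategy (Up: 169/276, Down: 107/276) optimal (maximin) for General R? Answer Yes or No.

No

Against C1 this mix gives (169/276)·0 + (107/276)·(-9) = -321/92.
Against C2 this mix gives (169/276)·(-7) + (107/276)·7 = -217/138.
General C will play C1, holding General R to -321/92. Shifting weight toward the row that does better against C1 would raise this floor (the equalizing mix achieves -63/23 against both C1 and C2), so the proposed strategy is not optimal.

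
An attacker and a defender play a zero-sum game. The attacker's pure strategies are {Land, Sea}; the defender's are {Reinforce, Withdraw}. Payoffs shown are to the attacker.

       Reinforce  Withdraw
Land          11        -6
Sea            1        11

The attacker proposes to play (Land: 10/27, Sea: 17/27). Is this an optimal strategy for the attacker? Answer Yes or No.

Yes

Against Reinforce this mix gives (10/27)·11 + (17/27)·1 = 127/27.
Against Withdraw this mix gives (10/27)·(-6) + (17/27)·11 = 127/27.
All of the defender's active replies (Reinforce, Withdraw) yield 127/27, and no column does worse for the attacker. The mix makes the defender indifferent and guarantees 127/27, so it is optimal.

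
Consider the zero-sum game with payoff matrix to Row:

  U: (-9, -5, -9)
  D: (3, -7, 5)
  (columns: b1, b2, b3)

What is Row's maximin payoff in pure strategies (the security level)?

Row minima: U → -9, D → -7.
The best of these is -7.

-7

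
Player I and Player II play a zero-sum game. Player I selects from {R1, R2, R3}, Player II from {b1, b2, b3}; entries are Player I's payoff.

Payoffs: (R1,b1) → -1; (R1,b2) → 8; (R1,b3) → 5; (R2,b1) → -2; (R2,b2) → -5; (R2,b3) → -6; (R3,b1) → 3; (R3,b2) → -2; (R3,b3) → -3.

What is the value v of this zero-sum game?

1

Row minima: R1 → -1, R2 → -6, R3 → -3; maximin = -1.
Column maxima: b1 → 3, b2 → 8, b3 → 5; minimax = 3.
-1 ≠ 3, so there is no saddle point; optimal play is mixed.
R2 is strictly dominated by R1, so Player I never plays it.
b2 is strictly dominated by b3 (it gives Player I strictly more in every row), so Player II never plays it.
On the remaining 2×2 (R1, R3 vs b1, b3):
Let Player I play R1 with probability p. Expected payoff against b1: (-1)p + 3(1−p) = −4p + 3; against b3: 5p + (-3)(1−p) = 8p − 3.
Setting these equal: −4p + 3 = 8p − 3 ⇒ −12p = -6 ⇒ p = 1/2, and the value is (-4)·(1/2) + 3 = 1.
For Player II: with q = P(b1), equating R1's and R3's payoffs gives −6q + 5 = 6q − 3 ⇒ q = 2/3.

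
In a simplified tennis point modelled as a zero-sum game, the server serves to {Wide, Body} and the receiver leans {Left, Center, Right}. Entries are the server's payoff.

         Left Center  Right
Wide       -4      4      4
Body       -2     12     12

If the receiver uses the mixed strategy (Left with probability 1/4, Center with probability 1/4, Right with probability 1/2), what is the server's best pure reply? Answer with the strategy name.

Expected payoff of Wide: (1/4)·(-4) + (1/4)·4 + (1/2)·4 = 2.
Expected payoff of Body: (1/4)·(-2) + (1/4)·12 + (1/2)·12 = 17/2.
The largest is 17/2, so the server's best response is Body.

Body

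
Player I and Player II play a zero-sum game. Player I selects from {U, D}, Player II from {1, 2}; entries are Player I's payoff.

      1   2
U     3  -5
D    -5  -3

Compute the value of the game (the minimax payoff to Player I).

Row minima: U → -5, D → -5; maximin = -5.
Column maxima: 1 → 3, 2 → -3; minimax = -3.
-5 ≠ -3, so there is no saddle point; optimal play is mixed.
Let Player I play U with probability p. Expected payoff against 1: 3p + (-5)(1−p) = 8p − 5; against 2: (-5)p + (-3)(1−p) = −2p − 3.
Setting these equal: 8p − 5 = −2p − 3 ⇒ 10p = 2 ⇒ p = 1/5, and the value is (8)·(1/5) − 5 = -17/5.
For Player II: with q = P(1), equating U's and D's payoffs gives 8q − 5 = −2q − 3 ⇒ q = 1/5.

-17/5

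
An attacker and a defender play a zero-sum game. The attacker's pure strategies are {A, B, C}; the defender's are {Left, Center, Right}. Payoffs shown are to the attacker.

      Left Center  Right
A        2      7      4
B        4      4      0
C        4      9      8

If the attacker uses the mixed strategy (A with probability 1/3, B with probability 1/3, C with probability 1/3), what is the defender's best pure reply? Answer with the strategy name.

If the defender plays Left, the attacker's expected payoff is (1/3)·2 + (1/3)·4 + (1/3)·4 = 10/3.
If the defender plays Center, the attacker's expected payoff is (1/3)·7 + (1/3)·4 + (1/3)·9 = 20/3.
If the defender plays Right, the attacker's expected payoff is (1/3)·4 + (1/3)·0 + (1/3)·8 = 4.
The defender minimizes the attacker's payoff; the smallest is 10/3, so the best response is Left.

Left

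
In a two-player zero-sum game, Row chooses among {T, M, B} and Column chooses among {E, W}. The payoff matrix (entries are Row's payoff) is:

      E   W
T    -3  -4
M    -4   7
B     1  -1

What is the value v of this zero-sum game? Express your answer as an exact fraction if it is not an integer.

3/13

Row minima: T → -4, M → -4, B → -1; maximin = -1.
Column maxima: E → 1, W → 7; minimax = 1.
-1 ≠ 1, so there is no saddle point; optimal play is mixed.
T is strictly dominated by B, so Row never plays it.
On the remaining 2×2 (M, B vs E, W):
Let Row play M with probability p. Expected payoff against E: (-4)p + 1(1−p) = −5p + 1; against W: 7p + (-1)(1−p) = 8p − 1.
Setting these equal: −5p + 1 = 8p − 1 ⇒ −13p = -2 ⇒ p = 2/13, and the value is (-5)·(2/13) + 1 = 3/13.
For Column: with q = P(E), equating M's and B's payoffs gives −11q + 7 = 2q − 1 ⇒ q = 8/13.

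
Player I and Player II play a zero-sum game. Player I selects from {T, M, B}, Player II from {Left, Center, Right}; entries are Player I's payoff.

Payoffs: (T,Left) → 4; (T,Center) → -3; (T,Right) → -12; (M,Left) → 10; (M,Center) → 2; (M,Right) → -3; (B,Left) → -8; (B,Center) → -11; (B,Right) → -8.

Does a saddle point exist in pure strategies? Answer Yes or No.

Yes

Row minima: T → -12, M → -3, B → -11; maximin = -3.
Column maxima: Left → 10, Center → 2, Right → -3; minimax = -3.
maximin = minimax = -3, so a saddle point exists.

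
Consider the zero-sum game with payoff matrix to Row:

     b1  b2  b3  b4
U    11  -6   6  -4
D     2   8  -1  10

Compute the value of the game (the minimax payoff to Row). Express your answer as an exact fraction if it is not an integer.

2

Row minima: U → -6, D → -1; maximin = -1.
Column maxima: b1 → 11, b2 → 8, b3 → 6, b4 → 10; minimax = 6.
-1 ≠ 6, so there is no saddle point; optimal play is mixed.
b1 is strictly dominated by b3 (it gives Row strictly more in every row), so Column never plays it.
b4 is strictly dominated by b2 (it gives Row strictly more in every row), so Column never plays it.
On the remaining 2×2 (U, D vs b2, b3):
Let Row play U with probability p. Expected payoff against b2: (-6)p + 8(1−p) = −14p + 8; against b3: 6p + (-1)(1−p) = 7p − 1.
Setting these equal: −14p + 8 = 7p − 1 ⇒ −21p = -9 ⇒ p = 3/7, and the value is (-14)·(3/7) + 8 = 2.
For Column: with q = P(b2), equating U's and D's payoffs gives −12q + 6 = 9q − 1 ⇒ q = 1/3.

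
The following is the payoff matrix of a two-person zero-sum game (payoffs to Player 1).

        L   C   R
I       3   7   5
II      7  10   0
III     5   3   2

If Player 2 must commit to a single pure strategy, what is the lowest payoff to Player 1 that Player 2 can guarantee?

5

Column maxima: L → 7, C → 10, R → 5.
The smallest of these is 5.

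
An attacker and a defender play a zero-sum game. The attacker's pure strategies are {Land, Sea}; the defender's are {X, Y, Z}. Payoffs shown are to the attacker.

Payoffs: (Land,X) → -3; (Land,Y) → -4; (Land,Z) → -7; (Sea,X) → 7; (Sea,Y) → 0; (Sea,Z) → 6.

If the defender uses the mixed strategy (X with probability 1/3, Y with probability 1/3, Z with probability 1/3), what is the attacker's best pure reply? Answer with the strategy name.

Expected payoff of Land: (1/3)·(-3) + (1/3)·(-4) + (1/3)·(-7) = -14/3.
Expected payoff of Sea: (1/3)·7 + (1/3)·0 + (1/3)·6 = 13/3.
The largest is 13/3, so the attacker's best response is Sea.

Sea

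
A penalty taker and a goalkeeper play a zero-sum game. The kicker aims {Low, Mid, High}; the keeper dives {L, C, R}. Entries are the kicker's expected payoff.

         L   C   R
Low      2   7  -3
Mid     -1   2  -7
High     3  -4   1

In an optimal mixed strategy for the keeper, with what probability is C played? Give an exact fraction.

4/15

Row minima: Low → -3, Mid → -7, High → -4; maximin = -3.
Column maxima: L → 3, C → 7, R → 1; minimax = 1.
-3 ≠ 1, so there is no saddle point; optimal play is mixed.
Mid is strictly dominated by Low, so the kicker never plays it.
L is strictly dominated by R (it gives the kicker strictly more in every row), so the keeper never plays it.
On the remaining 2×2 (Low, High vs C, R):
Let the kicker play Low with probability p. Expected payoff against C: 7p + (-4)(1−p) = 11p − 4; against R: (-3)p + 1(1−p) = −4p + 1.
Setting these equal: 11p − 4 = −4p + 1 ⇒ 15p = 5 ⇒ p = 1/3, and the value is (11)·(1/3) − 4 = -1/3.
For the keeper: with q = P(C), equating Low's and High's payoffs gives 10q − 3 = −5q + 1 ⇒ q = 4/15.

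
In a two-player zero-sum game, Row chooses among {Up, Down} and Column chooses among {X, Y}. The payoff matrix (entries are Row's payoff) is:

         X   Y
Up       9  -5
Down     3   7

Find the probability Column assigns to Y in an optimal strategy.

1/3

Row minima: Up → -5, Down → 3; maximin = 3.
Column maxima: X → 9, Y → 7; minimax = 7.
3 ≠ 7, so there is no saddle point; optimal play is mixed.
Let Row play Up with probability p. Expected payoff against X: 9p + 3(1−p) = 6p + 3; against Y: (-5)p + 7(1−p) = −12p + 7.
Setting these equal: 6p + 3 = −12p + 7 ⇒ 18p = 4 ⇒ p = 2/9, and the value is (6)·(2/9) + 3 = 13/3.
For Column: with q = P(X), equating Up's and Down's payoffs gives 14q − 5 = −4q + 7 ⇒ q = 2/3.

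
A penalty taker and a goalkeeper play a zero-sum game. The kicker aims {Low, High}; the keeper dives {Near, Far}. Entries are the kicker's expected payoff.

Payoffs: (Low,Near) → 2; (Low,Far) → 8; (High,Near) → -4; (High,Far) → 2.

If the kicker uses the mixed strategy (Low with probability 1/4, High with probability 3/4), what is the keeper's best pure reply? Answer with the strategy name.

Near

If the keeper plays Near, the kicker's expected payoff is (1/4)·2 + (3/4)·(-4) = -5/2.
If the keeper plays Far, the kicker's expected payoff is (1/4)·8 + (3/4)·2 = 7/2.
The keeper minimizes the kicker's payoff; the smallest is -5/2, so the best response is Near.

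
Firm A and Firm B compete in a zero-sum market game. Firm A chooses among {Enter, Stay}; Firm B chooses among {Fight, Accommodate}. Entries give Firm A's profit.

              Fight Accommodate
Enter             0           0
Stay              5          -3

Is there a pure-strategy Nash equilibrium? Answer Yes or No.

Row minima: Enter → 0, Stay → -3; maximin = 0.
Column maxima: Fight → 5, Accommodate → 0; minimax = 0.
maximin = minimax = 0, so a saddle point exists.

Yes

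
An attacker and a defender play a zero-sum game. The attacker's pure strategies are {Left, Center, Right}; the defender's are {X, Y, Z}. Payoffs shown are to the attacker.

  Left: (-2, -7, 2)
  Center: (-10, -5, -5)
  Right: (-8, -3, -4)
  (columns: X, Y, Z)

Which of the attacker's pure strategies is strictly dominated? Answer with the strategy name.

Right gives a strictly higher payoff than Center against every column: -8 > -10, -3 > -5, -4 > -5.
So Center is strictly dominated and the attacker never plays it.

Center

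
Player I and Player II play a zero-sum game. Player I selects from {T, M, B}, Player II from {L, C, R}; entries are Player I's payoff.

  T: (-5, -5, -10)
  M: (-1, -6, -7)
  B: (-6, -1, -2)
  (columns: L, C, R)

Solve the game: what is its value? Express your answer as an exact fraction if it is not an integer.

Row minima: T → -10, M → -7, B → -6; maximin = -6.
Column maxima: L → -1, C → -1, R → -2; minimax = -2.
-6 ≠ -2, so there is no saddle point; optimal play is mixed.
C is strictly dominated by R (it gives Player I strictly more in every row), so Player II never plays it.
With C eliminated, T is strictly dominated by M (M gives Player I strictly more in every remaining column), so Player I never plays it.
On the remaining 2×2 (M, B vs L, R):
Let Player I play M with probability p. Expected payoff against L: (-1)p + (-6)(1−p) = 5p − 6; against R: (-7)p + (-2)(1−p) = −5p − 2.
Setting these equal: 5p − 6 = −5p − 2 ⇒ 10p = 4 ⇒ p = 2/5, and the value is (5)·(2/5) − 6 = -4.
For Player II: with q = P(L), equating M's and B's payoffs gives 6q − 7 = −4q − 2 ⇒ q = 1/2.

-4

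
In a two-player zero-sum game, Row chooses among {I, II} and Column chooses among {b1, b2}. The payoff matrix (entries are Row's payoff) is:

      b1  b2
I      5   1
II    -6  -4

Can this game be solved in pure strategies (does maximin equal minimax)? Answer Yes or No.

Row minima: I → 1, II → -6; maximin = 1.
Column maxima: b1 → 5, b2 → 1; minimax = 1.
maximin = minimax = 1, so a saddle point exists.

Yes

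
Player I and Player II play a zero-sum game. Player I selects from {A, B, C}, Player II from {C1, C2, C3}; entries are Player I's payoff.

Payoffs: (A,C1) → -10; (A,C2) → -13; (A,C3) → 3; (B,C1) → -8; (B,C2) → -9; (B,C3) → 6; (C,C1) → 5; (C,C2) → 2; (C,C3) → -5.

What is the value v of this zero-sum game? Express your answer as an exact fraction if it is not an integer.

Row minima: A → -13, B → -9, C → -5; maximin = -5.
Column maxima: C1 → 5, C2 → 2, C3 → 6; minimax = 2.
-5 ≠ 2, so there is no saddle point; optimal play is mixed.
A is strictly dominated by B, so Player I never plays it.
C1 is strictly dominated by C2 (it gives Player I strictly more in every row), so Player II never plays it.
On the remaining 2×2 (B, C vs C2, C3):
Let Player I play B with probability p. Expected payoff against C2: (-9)p + 2(1−p) = −11p + 2; against C3: 6p + (-5)(1−p) = 11p − 5.
Setting these equal: −11p + 2 = 11p − 5 ⇒ −22p = -7 ⇒ p = 7/22, and the value is (-11)·(7/22) + 2 = -3/2.
For Player II: with q = P(C2), equating B's and C's payoffs gives −15q + 6 = 7q − 5 ⇒ q = 1/2.

-3/2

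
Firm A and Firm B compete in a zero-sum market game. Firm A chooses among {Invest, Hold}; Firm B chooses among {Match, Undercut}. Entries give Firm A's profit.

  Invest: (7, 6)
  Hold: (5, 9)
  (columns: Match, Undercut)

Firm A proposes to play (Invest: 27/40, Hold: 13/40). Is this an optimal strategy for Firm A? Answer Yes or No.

Against Match this mix gives (27/40)·7 + (13/40)·5 = 127/20.
Against Undercut this mix gives (27/40)·6 + (13/40)·9 = 279/40.
Firm B will play Match, holding Firm A to 127/20. Shifting weight toward the row that does better against Match would raise this floor (the equalizing mix achieves 33/5 against both Match and Undercut), so the proposed strategy is not optimal.

No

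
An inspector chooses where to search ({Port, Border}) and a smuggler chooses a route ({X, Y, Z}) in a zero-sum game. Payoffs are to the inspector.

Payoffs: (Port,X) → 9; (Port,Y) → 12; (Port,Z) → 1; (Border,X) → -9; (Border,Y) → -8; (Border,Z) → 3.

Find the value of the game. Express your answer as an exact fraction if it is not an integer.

Row minima: Port → 1, Border → -9; maximin = 1.
Column maxima: X → 9, Y → 12, Z → 3; minimax = 3.
1 ≠ 3, so there is no saddle point; optimal play is mixed.
Y is strictly dominated by X (it gives the inspector strictly more in every row), so the smuggler never plays it.
On the remaining 2×2 (Port, Border vs X, Z):
Let the inspector play Port with probability p. Expected payoff against X: 9p + (-9)(1−p) = 18p − 9; against Z: 1p + 3(1−p) = −2p + 3.
Setting these equal: 18p − 9 = −2p + 3 ⇒ 20p = 12 ⇒ p = 3/5, and the value is (18)·(3/5) − 9 = 9/5.
For the smuggler: with q = P(X), equating Port's and Border's payoffs gives 8q + 1 = −12q + 3 ⇒ q = 1/10.

9/5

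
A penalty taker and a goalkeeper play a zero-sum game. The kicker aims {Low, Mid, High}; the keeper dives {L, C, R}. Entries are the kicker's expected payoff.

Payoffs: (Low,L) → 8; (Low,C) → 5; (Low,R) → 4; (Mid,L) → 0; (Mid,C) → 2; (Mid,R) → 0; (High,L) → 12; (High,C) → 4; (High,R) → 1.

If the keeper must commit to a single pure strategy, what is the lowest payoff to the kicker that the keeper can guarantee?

Column maxima: L → 12, C → 5, R → 4.
The smallest of these is 4.

4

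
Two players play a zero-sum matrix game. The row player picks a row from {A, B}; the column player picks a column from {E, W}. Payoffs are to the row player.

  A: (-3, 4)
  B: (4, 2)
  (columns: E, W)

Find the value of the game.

22/9

Row minima: A → -3, B → 2; maximin = 2.
Column maxima: E → 4, W → 4; minimax = 4.
2 ≠ 4, so there is no saddle point; optimal play is mixed.
Let the row player play A with probability p. Expected payoff against E: (-3)p + 4(1−p) = −7p + 4; against W: 4p + 2(1−p) = 2p + 2.
Setting these equal: −7p + 4 = 2p + 2 ⇒ −9p = -2 ⇒ p = 2/9, and the value is (-7)·(2/9) + 4 = 22/9.
For the column player: with q = P(E), equating A's and B's payoffs gives −7q + 4 = 2q + 2 ⇒ q = 2/9.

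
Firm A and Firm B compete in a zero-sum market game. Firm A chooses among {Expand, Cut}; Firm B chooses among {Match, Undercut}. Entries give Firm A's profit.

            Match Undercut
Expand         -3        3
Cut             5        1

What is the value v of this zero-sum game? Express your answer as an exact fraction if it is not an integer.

9/5

Row minima: Expand → -3, Cut → 1; maximin = 1.
Column maxima: Match → 5, Undercut → 3; minimax = 3.
1 ≠ 3, so there is no saddle point; optimal play is mixed.
Let Firm A play Expand with probability p. Expected payoff against Match: (-3)p + 5(1−p) = −8p + 5; against Undercut: 3p + 1(1−p) = 2p + 1.
Setting these equal: −8p + 5 = 2p + 1 ⇒ −10p = -4 ⇒ p = 2/5, and the value is (-8)·(2/5) + 5 = 9/5.
For Firm B: with q = P(Match), equating Expand's and Cut's payoffs gives −6q + 3 = 4q + 1 ⇒ q = 1/5.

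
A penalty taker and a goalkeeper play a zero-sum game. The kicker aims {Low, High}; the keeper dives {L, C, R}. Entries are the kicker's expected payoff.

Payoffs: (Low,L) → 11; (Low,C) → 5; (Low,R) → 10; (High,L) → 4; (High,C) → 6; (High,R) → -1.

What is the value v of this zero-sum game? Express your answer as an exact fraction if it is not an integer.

65/12

Row minima: Low → 5, High → -1; maximin = 5.
Column maxima: L → 11, C → 6, R → 10; minimax = 6.
5 ≠ 6, so there is no saddle point; optimal play is mixed.
L is strictly dominated by R (it gives the kicker strictly more in every row), so the keeper never plays it.
On the remaining 2×2 (Low, High vs C, R):
Let the kicker play Low with probability p. Expected payoff against C: 5p + 6(1−p) = −p + 6; against R: 10p + (-1)(1−p) = 11p − 1.
Setting these equal: −p + 6 = 11p − 1 ⇒ −12p = -7 ⇒ p = 7/12, and the value is (-1)·(7/12) + 6 = 65/12.
For the keeper: with q = P(C), equating Low's and High's payoffs gives −5q + 10 = 7q − 1 ⇒ q = 11/12.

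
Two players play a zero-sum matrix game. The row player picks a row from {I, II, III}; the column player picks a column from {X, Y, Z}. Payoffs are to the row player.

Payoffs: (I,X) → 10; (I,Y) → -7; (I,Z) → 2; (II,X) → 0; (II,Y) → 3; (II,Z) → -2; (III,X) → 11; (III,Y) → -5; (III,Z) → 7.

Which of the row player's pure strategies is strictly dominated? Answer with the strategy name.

I

III gives a strictly higher payoff than I against every column: 11 > 10, -5 > -7, 7 > 2.
So I is strictly dominated and the row player never plays it.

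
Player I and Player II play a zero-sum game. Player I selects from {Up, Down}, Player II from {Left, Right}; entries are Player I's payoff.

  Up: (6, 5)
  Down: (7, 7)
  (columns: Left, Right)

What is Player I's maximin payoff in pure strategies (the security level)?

Row minima: Up → 5, Down → 7.
The best of these is 7.

7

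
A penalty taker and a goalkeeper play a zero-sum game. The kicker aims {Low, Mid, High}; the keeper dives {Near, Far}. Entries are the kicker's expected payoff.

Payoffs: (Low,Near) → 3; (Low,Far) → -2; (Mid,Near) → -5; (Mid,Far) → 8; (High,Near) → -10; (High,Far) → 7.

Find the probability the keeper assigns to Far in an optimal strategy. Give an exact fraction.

Row minima: Low → -2, Mid → -5, High → -10; maximin = -2.
Column maxima: Near → 3, Far → 8; minimax = 3.
-2 ≠ 3, so there is no saddle point; optimal play is mixed.
High is strictly dominated by Mid, so the kicker never plays it.
On the remaining 2×2 (Low, Mid vs Near, Far):
Let the kicker play Low with probability p. Expected payoff against Near: 3p + (-5)(1−p) = 8p − 5; against Far: (-2)p + 8(1−p) = −10p + 8.
Setting these equal: 8p − 5 = −10p + 8 ⇒ 18p = 13 ⇒ p = 13/18, and the value is (8)·(13/18) − 5 = 7/9.
For the keeper: with q = P(Near), equating Low's and Mid's payoffs gives 5q − 2 = −13q + 8 ⇒ q = 5/9.

4/9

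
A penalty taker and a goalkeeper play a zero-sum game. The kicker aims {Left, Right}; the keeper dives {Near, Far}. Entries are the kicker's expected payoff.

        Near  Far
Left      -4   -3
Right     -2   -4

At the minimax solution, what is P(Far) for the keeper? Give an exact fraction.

Row minima: Left → -4, Right → -4; maximin = -4.
Column maxima: Near → -2, Far → -3; minimax = -3.
-4 ≠ -3, so there is no saddle point; optimal play is mixed.
Let the kicker play Left with probability p. Expected payoff against Near: (-4)p + (-2)(1−p) = −2p − 2; against Far: (-3)p + (-4)(1−p) = p − 4.
Setting these equal: −2p − 2 = p − 4 ⇒ −3p = -2 ⇒ p = 2/3, and the value is (-2)·(2/3) − 2 = -10/3.
For the keeper: with q = P(Near), equating Left's and Right's payoffs gives −q − 3 = 2q − 4 ⇒ q = 1/3.

2/3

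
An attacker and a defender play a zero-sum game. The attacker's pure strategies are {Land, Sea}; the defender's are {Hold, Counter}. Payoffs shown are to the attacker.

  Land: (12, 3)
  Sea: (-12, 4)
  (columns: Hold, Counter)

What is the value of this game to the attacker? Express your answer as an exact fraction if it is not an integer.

84/25

Row minima: Land → 3, Sea → -12; maximin = 3.
Column maxima: Hold → 12, Counter → 4; minimax = 4.
3 ≠ 4, so there is no saddle point; optimal play is mixed.
Let the attacker play Land with probability p. Expected payoff against Hold: 12p + (-12)(1−p) = 24p − 12; against Counter: 3p + 4(1−p) = −p + 4.
Setting these equal: 24p − 12 = −p + 4 ⇒ 25p = 16 ⇒ p = 16/25, and the value is (24)·(16/25) − 12 = 84/25.
For the defender: with q = P(Hold), equating Land's and Sea's payoffs gives 9q + 3 = −16q + 4 ⇒ q = 1/25.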